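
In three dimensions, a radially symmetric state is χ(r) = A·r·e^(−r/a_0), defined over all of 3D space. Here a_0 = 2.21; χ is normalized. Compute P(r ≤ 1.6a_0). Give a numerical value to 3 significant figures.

Integrate the radial probability density 4πr²|χ|² over r ≤ 1.6a_0.
A² is fixed by ∫₀^∞ 4πr²|χ|² dr = 1, i.e. A² = (3·π·a_0^5)^(−1).
In terms of u = r/a_0 (A², 4π and the length scale all cancel between numerator and denominator), P = [∫_{0}^{1.6} u^4·e^(-2·u) du] / [∫_{0}^{∞} u^4·e^(-2·u) du].
An antiderivative of u^4·e^(-2·u) is -(u^4/2 + u^3 + 3·u^2/2 + 3·u/2 + 3/4)·e^(-2·u); evaluating from 0 to 1.6 gives ≈ 0.16454, while the full integral is 3/4.
Taking the ratio yields P = 0.2194.

P ≈ 0.219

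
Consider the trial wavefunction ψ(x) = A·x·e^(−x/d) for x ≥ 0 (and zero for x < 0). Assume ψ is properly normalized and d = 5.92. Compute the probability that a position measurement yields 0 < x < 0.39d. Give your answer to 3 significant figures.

The probability is P = ∫ |ψ|² dx over [0, 0.39d].
With A² fixed by ∫|ψ|² = 1, i.e. A² = (d^3/4)^(−1), substitute and integrate.
Substituting u = x/d, A² and the length scale cancel in the ratio: P = ∫_{0}^{0.39} u^2·e^(-2·u) du / ∫_{0}^{∞} u^2·e^(-2·u) du.
Using ∫ u^2·e^(-2·u) du = -(2·u^2 + 2·u + 1)·e^(-2·u)/4, the numerator is ≈ 0.011148 and the denominator is 1/4.
Evaluating gives P = 0.04459.

P ≈ 0.0446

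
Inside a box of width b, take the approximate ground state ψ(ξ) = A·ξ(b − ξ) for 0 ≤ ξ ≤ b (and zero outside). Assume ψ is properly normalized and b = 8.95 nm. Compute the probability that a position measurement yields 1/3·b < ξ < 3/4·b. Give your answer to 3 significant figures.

P ≈ 0.687

|ψ|² is the probability density, so P = ∫_{1/3·b}^{3/4·b} |ψ|² dξ.
The normalization integral ∫|ψ|²dξ over the whole domain equals b^5/30·A², and A² cancels in the ratio.
Substituting u = ξ/b, A² and the length scale cancel in the ratio: P = ∫_{1/3}^{3/4} u^2·(1 - u)^2 du / ∫_{0}^{1} u^2·(1 - u)^2 du.
An antiderivative of u^2·(1 - u)^2 is u^3·(6·u^2 - 15·u + 10)/30; evaluating from 1/3 to 3/4 gives ≈ 0.022887, while the full integral is 1/30.
The result is P = 0.6866.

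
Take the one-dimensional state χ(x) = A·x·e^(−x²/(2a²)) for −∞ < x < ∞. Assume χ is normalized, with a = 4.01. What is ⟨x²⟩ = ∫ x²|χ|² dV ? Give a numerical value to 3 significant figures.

⟨x²⟩ = ∫ x^2 |χ|² dx over the full domain.
The ratio of the moment integral to the normalization integral gives ⟨x²⟩ = 3·a^2/2.
Putting a = 4.01 gives 24.12.

⟨x^2⟩ ≈ 24.1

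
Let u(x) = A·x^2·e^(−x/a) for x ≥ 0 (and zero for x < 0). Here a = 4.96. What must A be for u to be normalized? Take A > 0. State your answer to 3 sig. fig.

We need A² ∫|f|² dx = 1, taking the integral from 0 to ∞.
Recall ∫₀^∞ x^m e^(−x/β) dx = m!·β^(m+1), carrying out the integral gives A² · 3·a^5/4.
So A² = (3·a^5/4)^(−1).
Substituting a = 4.96 gives A² = 0.0004442, so A = 0.02107.

A ≈ 0.0211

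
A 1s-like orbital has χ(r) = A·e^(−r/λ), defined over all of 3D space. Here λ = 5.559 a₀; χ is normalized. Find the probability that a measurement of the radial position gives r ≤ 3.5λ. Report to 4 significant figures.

Integrate the radial probability density 4πr²|χ|² over r ≤ 3.5λ.
Normalization gives A² = 1/(π·λ^3).
Let u = r/λ; then A², 4π and the length scale all cancel, so P = ∫_{0}^{3.5} u^2·e^(-2·u) du ÷ ∫_{0}^{∞} u^2·e^(-2·u) du.
An antiderivative of u^2·e^(-2·u) is -(2·u^2 + 2·u + 1)·e^(-2·u)/4; evaluating from 0 to 3.5 gives 1/4 - 65·e^(-7)/8, while the full integral is 1/4.
This evaluates to P = 0.97036.

P ≈ 0.9704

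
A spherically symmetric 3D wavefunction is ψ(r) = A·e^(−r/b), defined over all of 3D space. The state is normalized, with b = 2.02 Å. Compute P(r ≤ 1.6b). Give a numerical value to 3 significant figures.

P ≈ 0.620

With dV = 4πr²dr, the probability is ∫|ψ|² dV over r ≤ 1.6b.
Normalization gives A² = 1/(π·b^3).
Let u = r/b; then A², 4π and the length scale all cancel, so P = ∫_{0}^{1.6} u^2·e^(-2·u) du ÷ ∫_{0}^{∞} u^2·e^(-2·u) du.
An antiderivative of u^2·e^(-2·u) is -(2·u^2 + 2·u + 1)·e^(-2·u)/4; evaluating from 0 to 1.6 gives 1/4 - 233·e^(-16/5)/100, while the full integral is 1/4.
The region integral divided by the full integral gives P = 0.6201.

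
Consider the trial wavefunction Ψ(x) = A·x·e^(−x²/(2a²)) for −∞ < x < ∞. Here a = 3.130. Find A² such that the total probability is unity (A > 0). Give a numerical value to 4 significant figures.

We need A² ∫|f|² dx = 1, taking the integral from −∞ to ∞.
Differentiating ∫e^(−αx²) dx = √(π/α) under α to get the higher moments, ∫|Ψ|² dx = A²·(√(π)·a^3/2).
Substituting a = 3.130 gives A² = 0.036798, so A = 0.19183.

A^2 ≈ 0.03680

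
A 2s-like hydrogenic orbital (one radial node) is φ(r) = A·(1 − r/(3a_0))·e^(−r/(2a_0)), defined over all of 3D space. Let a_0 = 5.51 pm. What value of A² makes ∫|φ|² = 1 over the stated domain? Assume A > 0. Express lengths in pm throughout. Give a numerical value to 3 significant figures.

A^2 ≈ 0.000714 pm^(-3)

Normalization requires ∫|φ|² 4πr² dr = 1, integrated from 0 to ∞.
Carrying out the integral gives A² · 8·π·a_0^3/3.
Substituting a_0 = 5.51 gives A² = 0.0007136, so A = 0.02671.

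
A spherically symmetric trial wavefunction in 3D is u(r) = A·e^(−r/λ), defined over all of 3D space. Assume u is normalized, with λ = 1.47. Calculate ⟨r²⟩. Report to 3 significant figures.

⟨r^2⟩ ≈ 6.48

By definition ⟨r²⟩ = ∫ r^2 |u(r)|² 4πr² dr.
With ∫₀^∞ r^4 e^(−αr) dr = 4!/α^5, the ratio of the moment integral to the normalization integral gives ⟨r²⟩ = 3·λ^2.
With λ = 1.47, ⟨r^2⟩ = 6.483.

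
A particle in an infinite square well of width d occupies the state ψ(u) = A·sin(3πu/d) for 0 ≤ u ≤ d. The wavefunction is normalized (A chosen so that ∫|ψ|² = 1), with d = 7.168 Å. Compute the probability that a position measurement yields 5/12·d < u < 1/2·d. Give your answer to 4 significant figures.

P ≈ 0.1364

P = ∫_{5/12·d}^{1/2·d} |ψ(u)|² du.
With A² fixed by ∫|ψ|² = 1, i.e. A² = (d/2)^(−1), substitute and integrate.
Let t = u/d; then A² and the length scale cancel, so P = ∫_{5/12}^{1/2} sin(3·π·t)^2 dt ÷ ∫_{0}^{1} sin(3·π·t)^2 dt.
Using ∫ sin(3·π·t)^2 dt = t/2 - sin(6·π·t)/(12·π), the numerator is 1/(12·π) + 1/24 and the denominator is 1/2.
The result is P = (2 + π)/(12·π).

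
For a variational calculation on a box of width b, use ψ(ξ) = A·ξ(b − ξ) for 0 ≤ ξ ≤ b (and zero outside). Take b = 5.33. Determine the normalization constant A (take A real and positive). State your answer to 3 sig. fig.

A ≈ 0.0835

Normalization requires ∫|ψ|² dξ = 1, integrated from 0 to b.
With ψ = A·ξ(b − ξ), the integral evaluates to A²·[b^5/30].
With b = 5.33: A² = 0.006974 and A = 0.08351.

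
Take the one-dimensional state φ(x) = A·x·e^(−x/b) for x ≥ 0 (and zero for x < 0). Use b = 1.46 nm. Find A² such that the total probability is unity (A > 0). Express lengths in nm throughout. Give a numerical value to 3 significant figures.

A^2 ≈ 1.29 nm^(-3)

Require ∫ |φ|² dx = 1 over the whole domain.
Carrying out the integral gives A² · b^3/4.
Setting this equal to 1 gives A² = 1/(b^3/4).
Substituting b = 1.46 gives A² = 1.285, so A = 1.134.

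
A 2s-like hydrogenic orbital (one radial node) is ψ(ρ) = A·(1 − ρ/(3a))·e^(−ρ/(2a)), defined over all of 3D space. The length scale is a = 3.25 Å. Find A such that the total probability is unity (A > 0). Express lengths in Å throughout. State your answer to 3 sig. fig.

The normalization condition is ∫|ψ|² 4πρ² dρ = 1 from 0 to ∞.
Using ∫₀^∞ ρⁿ e^(−αρ) dρ = n!/αⁿ⁺¹, the integral (without the A² prefactor) comes out to 8·π·a^3/3.
Setting this equal to 1 gives A² = 1/(8·π·a^3/3).
Plugging in a = 3.25 yields A = 0.05897.

A ≈ 0.0590 Å^(-3/2)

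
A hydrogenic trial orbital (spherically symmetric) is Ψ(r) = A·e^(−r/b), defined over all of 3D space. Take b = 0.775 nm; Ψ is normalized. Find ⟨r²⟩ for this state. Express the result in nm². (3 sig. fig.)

⟨r²⟩ = ∫ r^2 |Ψ|² 4πr² dr over the full domain.
The ratio of the moment integral to the normalization integral gives ⟨r²⟩ = 3·b^2.
Putting b = 0.775 gives 1.802.

⟨r^2⟩ ≈ 1.80 nm^2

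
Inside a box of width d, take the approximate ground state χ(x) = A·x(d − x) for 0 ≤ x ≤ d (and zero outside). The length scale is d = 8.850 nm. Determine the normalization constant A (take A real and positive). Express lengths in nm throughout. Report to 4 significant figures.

We need A² ∫|f|² dx = 1, taking the integral from 0 to d.
∫|χ|² dx = A²·(d^5/30).
Hence A² = 1/[d^5/30].
With d = 8.850: A² = 0.00055259 and A = 0.023507.

A ≈ 0.02351 nm^(-5/2)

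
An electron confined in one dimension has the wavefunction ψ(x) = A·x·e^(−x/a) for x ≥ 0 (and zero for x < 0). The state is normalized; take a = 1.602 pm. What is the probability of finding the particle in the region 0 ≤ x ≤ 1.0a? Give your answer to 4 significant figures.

P ≈ 0.3233

P = ∫_{0}^{1.0a} |ψ(x)|² dx.
The normalization integral ∫|ψ|²dx over the whole domain equals a^3/4·A², and A² cancels in the ratio.
Let u = x/a; then A² and the length scale cancel, so P = ∫_{0}^{1.0} u^2·e^(-2·u) du ÷ ∫_{0}^{∞} u^2·e^(-2·u) du.
With ∫ u^2·e^(-2·u) du = -(2·u^2 + 2·u + 1)·e^(-2·u)/4 + C, the region integral is 1/4 - 5·e^(-2)/4 and the full one is 1/4.
Taking the ratio, P = 0.32332.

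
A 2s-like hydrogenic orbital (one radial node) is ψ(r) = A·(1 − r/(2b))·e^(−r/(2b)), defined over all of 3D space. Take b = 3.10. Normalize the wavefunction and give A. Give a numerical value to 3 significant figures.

We need A² ∫|f|² 4πr² dr = 1, taking the integral from 0 to ∞.
The angular integral contributes 4π, leaving ∫₀^∞ r²|ψ|² dr.
Using ∫₀^∞ rⁿ e^(−αr) dr = n!/αⁿ⁺¹, with ψ = A·(1 − r/(2b))·e^(−r/(2b)), the integral evaluates to A²·[8·π·b^3].
So A² = (8·π·b^3)^(−1).
With b = 3.10: A² = 0.001336 and A = 0.03655.

A ≈ 0.0365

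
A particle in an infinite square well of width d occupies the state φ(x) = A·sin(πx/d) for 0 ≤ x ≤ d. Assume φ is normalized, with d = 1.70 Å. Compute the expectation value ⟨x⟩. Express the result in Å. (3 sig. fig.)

⟨x⟩ ≈ 0.850 Å

⟨x⟩ = ∫ x |φ|² dx over the full domain.
Evaluating both integrals, ⟨x⟩ = d/2.
With d = 1.70, ⟨x⟩ = 0.8500.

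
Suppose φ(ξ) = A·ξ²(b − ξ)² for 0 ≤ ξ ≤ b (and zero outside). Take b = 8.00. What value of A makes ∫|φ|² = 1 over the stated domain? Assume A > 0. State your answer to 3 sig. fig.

A ≈ 0.00217

Require ∫ |φ|² dξ = 1 over the whole domain.
Expanding the polynomial and integrating term by term, ∫|φ|² dξ = A²·(b^9/630).
So A² = (b^9/630)^(−1).
With b = 8.00: A² = 0.000004694 and A = 0.002167.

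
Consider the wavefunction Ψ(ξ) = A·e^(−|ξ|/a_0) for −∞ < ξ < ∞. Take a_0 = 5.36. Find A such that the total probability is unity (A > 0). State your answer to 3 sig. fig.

We need A² ∫|f|² dξ = 1, taking the integral from −∞ to ∞.
The integral (without the A² prefactor) comes out to a_0.
Setting this equal to 1 gives A² = 1/(a_0).
Substituting a_0 = 5.36 gives A² = 0.1866, so A = 0.4319.

A ≈ 0.432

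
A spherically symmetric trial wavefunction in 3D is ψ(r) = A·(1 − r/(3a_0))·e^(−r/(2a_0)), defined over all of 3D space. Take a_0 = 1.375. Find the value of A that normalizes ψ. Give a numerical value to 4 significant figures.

Require ∫ |ψ|² 4πr² dr = 1 over the whole domain.
In 3D with spherical symmetry the volume element is 4πr² dr.
∫|ψ|² 4πr² dr = A²·(8·π·a_0^3/3).
So A² = (8·π·a_0^3/3)^(−1).
With a_0 = 1.375: A² = 0.045917 and A = 0.21428.

A ≈ 0.2143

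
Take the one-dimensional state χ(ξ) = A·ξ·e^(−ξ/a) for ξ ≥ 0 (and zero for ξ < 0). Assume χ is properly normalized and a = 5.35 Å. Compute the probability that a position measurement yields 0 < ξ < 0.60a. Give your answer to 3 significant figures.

|χ|² is the probability density, so P = ∫_{0}^{0.60a} |χ|² dξ.
The normalization integral ∫|χ|²dξ over the whole domain equals a^3/4·A², and A² cancels in the ratio.
Let u = ξ/a; then A² and the length scale cancel, so P = ∫_{0}^{0.60} u^2·e^(-2·u) du ÷ ∫_{0}^{∞} u^2·e^(-2·u) du.
Using ∫ u^2·e^(-2·u) du = -(2·u^2 + 2·u + 1)·e^(-2·u)/4, the numerator is 1/4 - 73·e^(-6/5)/100 and the denominator is 1/4.
This works out to P = 0.1205.

P ≈ 0.121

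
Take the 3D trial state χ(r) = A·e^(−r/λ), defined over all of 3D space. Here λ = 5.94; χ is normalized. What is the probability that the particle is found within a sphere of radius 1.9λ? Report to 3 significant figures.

P = ∫ |χ|² 4πr² dr over r ≤ 1.9λ.
The full normalization integral is A²·[π·λ^3] = 1, fixing A².
Let u = r/λ; then A², 4π and the length scale all cancel, so P = ∫_{0}^{1.9} u^2·e^(-2·u) du ÷ ∫_{0}^{∞} u^2·e^(-2·u) du.
With ∫ u^2·e^(-2·u) du = -(2·u^2 + 2·u + 1)·e^(-2·u)/4 + C, the region integral is 1/4 - 601·e^(-19/5)/200 and the full one is 1/4.
Taking the ratio yields P = 0.7311.

P ≈ 0.731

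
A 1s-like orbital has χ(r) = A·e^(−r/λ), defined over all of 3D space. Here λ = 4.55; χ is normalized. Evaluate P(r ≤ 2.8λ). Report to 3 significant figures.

P ≈ 0.918

With dV = 4πr²dr, the probability is ∫|χ|² dV over r ≤ 2.8λ.
Normalization gives A² = 1/(π·λ^3).
Substituting u = r/λ, A², 4π and the length scale all cancel in the ratio: P = ∫_{0}^{2.8} u^2·e^(-2·u) du / ∫_{0}^{∞} u^2·e^(-2·u) du.
An antiderivative of u^2·e^(-2·u) is -(2·u^2 + 2·u + 1)·e^(-2·u)/4; evaluating from 0 to 2.8 gives 1/4 - 557·e^(-28/5)/100, while the full integral is 1/4.
Taking the ratio yields P = 0.9176.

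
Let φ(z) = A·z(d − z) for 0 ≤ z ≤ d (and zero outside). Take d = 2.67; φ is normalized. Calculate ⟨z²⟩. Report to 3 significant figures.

⟨z²⟩ = ∫ z^2 |φ|² dz over the full domain.
Evaluating both integrals, ⟨z²⟩ = 2·d^2/7.
With d = 2.67, ⟨z^2⟩ = 2.037.

⟨z^2⟩ ≈ 2.04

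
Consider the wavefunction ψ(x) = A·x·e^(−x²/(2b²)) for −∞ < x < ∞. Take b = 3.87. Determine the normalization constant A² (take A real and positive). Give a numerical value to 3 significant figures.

A^2 ≈ 0.0195

The normalization condition is ∫|ψ|² dx = 1 from −∞ to ∞.
Differentiating ∫e^(−αx²) dx = √(π/α) under α to get the higher moments, the integral (without the A² prefactor) comes out to √(π)·b^3/2.
Setting this equal to 1 gives A² = 1/(√(π)·b^3/2).
Plugging in b = 3.87 yields A = 0.1395.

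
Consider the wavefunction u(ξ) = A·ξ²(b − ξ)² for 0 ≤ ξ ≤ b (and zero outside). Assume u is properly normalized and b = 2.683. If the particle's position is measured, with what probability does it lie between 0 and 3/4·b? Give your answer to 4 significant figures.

P = ∫_{0}^{3/4·b} |u(ξ)|² dξ.
Since A² = 1/(b^9/630), this is the region integral divided by the full normalization integral.
In terms of t = ξ/b (A² and the length scale cancel between numerator and denominator), P = [∫_{0}^{3/4} t^4·(1 - t)^4 dt] / [∫_{0}^{1} t^4·(1 - t)^4 dt].
Using ∫ t^4·(1 - t)^4 dt = t^5·(70·t^4 - 315·t^3 + 540·t^2 - 420·t + 126)/630, the numerator is ≈ 0.00150964 and the denominator is 1/630.
The result is P = 0.95107.

P ≈ 0.9511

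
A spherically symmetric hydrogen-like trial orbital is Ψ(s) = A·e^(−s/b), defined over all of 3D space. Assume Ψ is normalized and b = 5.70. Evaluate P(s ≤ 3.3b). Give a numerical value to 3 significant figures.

P = ∫ |Ψ|² 4πs² ds over s ≤ 3.3b.
The full normalization integral is A²·[π·b^3] = 1, fixing A².
Let u = s/b; then A², 4π and the length scale all cancel, so P = ∫_{0}^{3.3} u^2·e^(-2·u) du ÷ ∫_{0}^{∞} u^2·e^(-2·u) du.
An antiderivative of u^2·e^(-2·u) is -(2·u^2 + 2·u + 1)·e^(-2·u)/4; evaluating from 0 to 3.3 gives 1/4 - 1469·e^(-33/5)/200, while the full integral is 1/4.
Taking the ratio yields P = 0.9600.

P ≈ 0.960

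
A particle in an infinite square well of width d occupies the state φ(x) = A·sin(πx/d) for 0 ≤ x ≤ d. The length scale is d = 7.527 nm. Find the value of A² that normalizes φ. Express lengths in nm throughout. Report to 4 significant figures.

A^2 ≈ 0.2657 nm^(-1)

We need A² ∫|f|² dx = 1, taking the integral from 0 to d.
With φ = A·sin(πx/d), the integral evaluates to A²·[d/2].
So A² = (d/2)^(−1).
With d = 7.527: A² = 0.26571 and A = 0.51547.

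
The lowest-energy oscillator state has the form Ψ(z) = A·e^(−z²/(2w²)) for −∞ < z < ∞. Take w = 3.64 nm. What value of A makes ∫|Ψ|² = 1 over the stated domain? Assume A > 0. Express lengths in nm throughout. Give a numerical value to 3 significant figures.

The normalization condition is ∫|Ψ|² dz = 1 from −∞ to ∞.
With ∫_{−∞}^{∞} z^(2m) e^(−αz²) dz = (2m−1)!!·√π / (2^m α^(m+1/2)), with Ψ = A·e^(−z²/(2w²)), the integral evaluates to A²·[√(π)·w].
So A² = (√(π)·w)^(−1).
Substituting w = 3.64 gives A² = 0.1550, so A = 0.3937.

A ≈ 0.394 nm^(-1/2)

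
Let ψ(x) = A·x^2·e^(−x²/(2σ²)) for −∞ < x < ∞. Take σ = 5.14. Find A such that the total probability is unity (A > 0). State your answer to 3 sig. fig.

A ≈ 0.0145

We need A² ∫|f|² dx = 1, taking the integral from −∞ to ∞.
With ∫_{−∞}^{∞} x^(2m) e^(−αx²) dx = (2m−1)!!·√π / (2^m α^(m+1/2)), the integral (without the A² prefactor) comes out to 3·√(π)·σ^5/4.
Hence A² = 1/[3·√(π)·σ^5/4].
With σ = 5.14: A² = 0.0002097 and A = 0.01448.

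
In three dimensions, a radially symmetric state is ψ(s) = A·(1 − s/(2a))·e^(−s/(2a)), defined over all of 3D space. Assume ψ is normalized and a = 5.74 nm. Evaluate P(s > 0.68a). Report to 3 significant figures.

P ≈ 0.982

Integrate the radial probability density 4πs²|ψ|² over s > 0.68a.
Normalization gives A² = 1/(8·π·a^3).
In terms of u = s/a (A², 4π and the length scale all cancel between numerator and denominator), P = [∫_{0.68}^{∞} u^2·(1 - u/2)^2·e^(-u) du] / [∫_{0}^{∞} u^2·(1 - u/2)^2·e^(-u) du].
Using ∫ u^2·(1 - u/2)^2·e^(-u) du = -(u^4/4 + u^2 + 2·u + 2)·e^(-u), the numerator is ≈ 1.9636 and the denominator is 2.
Taking the ratio yields P = 0.9818.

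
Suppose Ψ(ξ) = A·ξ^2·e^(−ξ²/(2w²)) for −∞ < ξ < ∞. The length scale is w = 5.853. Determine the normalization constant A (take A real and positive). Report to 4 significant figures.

Require ∫ |Ψ|² dξ = 1 over the whole domain.
With ∫_{−∞}^{∞} ξ^(2m) e^(−αξ²) dξ = (2m−1)!!·√π / (2^m α^(m+1/2)), ∫|Ψ|² dξ = A²·(3·√(π)·w^5/4).
Substituting w = 5.853 gives A² = 0.00010951, so A = 0.010465.

A ≈ 0.01046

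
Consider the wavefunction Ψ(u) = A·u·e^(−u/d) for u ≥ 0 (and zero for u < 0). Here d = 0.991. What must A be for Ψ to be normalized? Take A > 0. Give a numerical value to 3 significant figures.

We need A² ∫|f|² du = 1, taking the integral from 0 to ∞.
∫|Ψ|² du = A²·(d^3/4).
Substituting d = 0.991 gives A² = 4.110, so A = 2.027.

A ≈ 2.03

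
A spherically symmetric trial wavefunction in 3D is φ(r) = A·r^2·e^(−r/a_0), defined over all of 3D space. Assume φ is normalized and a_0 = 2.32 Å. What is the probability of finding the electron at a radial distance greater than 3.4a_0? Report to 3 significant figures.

P = ∫ |φ|² 4πr² dr over r > 3.4a_0.
The full normalization integral is A²·[45·π·a_0^7/2] = 1, fixing A².
In terms of u = r/a_0 (A², 4π and the length scale all cancel between numerator and denominator), P = [∫_{3.4}^{∞} u^6·e^(-2·u) du] / [∫_{0}^{∞} u^6·e^(-2·u) du].
An antiderivative of u^6·e^(-2·u) is -(4·u^6 + 12·u^5 + 30·u^4 + 60·u^3 + 90·u^2 + 90·u + 45)·e^(-2·u)/8; evaluating from 3.4 to ∞ gives ≈ 2.6995, while the full integral is 45/8.
The region integral divided by the full integral gives P = 0.4799.

P ≈ 0.480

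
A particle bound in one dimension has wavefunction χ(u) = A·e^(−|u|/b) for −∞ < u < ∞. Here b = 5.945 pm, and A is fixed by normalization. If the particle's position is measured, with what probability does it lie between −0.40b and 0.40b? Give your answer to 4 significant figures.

P ≈ 0.5507

|χ|² is the probability density, so P = ∫_{−0.40b}^{0.40b} |χ|² du.
With A² fixed by ∫|χ|² = 1, i.e. A² = (b)^(−1), substitute and integrate.
Both integrals are even about u = 0, so only the u ≥ 0 halves are needed (the factors of 2 cancel). Let t = u/b; then A² and the length scale cancel, so P = ∫_{0}^{0.40} e^(-2·t) dt ÷ ∫_{0}^{∞} e^(-2·t) dt.
With ∫ e^(-2·t) dt = -e^(-2·t)/2 + C, the region integral is 1/2 - e^(-4/5)/2 and the full one is 1/2.
This works out to P = 0.55067.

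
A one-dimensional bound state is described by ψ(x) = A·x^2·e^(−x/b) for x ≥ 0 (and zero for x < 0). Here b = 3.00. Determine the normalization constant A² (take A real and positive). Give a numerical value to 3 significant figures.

Require ∫ |ψ|² dx = 1 over the whole domain.
The integral (without the A² prefactor) comes out to 3·b^5/4.
With b = 3.00: A² = 0.005487 and A = 0.07407.

A^2 ≈ 0.00549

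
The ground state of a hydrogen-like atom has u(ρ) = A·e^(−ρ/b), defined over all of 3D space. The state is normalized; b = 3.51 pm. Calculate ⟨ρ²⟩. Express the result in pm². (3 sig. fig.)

⟨ρ^2⟩ ≈ 37.0 pm^2

By definition ⟨ρ²⟩ = ∫ ρ^2 |u(ρ)|² 4πρ² dρ.
With ∫₀^∞ ρ^4 e^(−αρ) dρ = 4!/α^5, evaluating both integrals, ⟨ρ²⟩ = 3·b^2.
Putting b = 3.51 gives 36.96.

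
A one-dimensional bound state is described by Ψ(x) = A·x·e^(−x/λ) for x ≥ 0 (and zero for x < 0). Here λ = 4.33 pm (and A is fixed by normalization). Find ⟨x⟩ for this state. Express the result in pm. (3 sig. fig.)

⟨x⟩ ≈ 6.50 pm

The expectation value is the |Ψ|²-weighted average of x: ∫ x|Ψ|² dx.
Recall ∫₀^∞ x^m e^(−x/β) dx = m!·β^(m+1), the ratio of the moment integral to the normalization integral gives ⟨x⟩ = 3·λ/2.
With λ = 4.33, ⟨x⟩ = 6.495.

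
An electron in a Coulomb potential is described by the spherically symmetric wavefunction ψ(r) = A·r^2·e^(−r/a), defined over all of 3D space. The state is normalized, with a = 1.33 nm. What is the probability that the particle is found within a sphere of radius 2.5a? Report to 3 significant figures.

P = ∫ |ψ|² 4πr² dr over r ≤ 2.5a.
A² is fixed by ∫₀^∞ 4πr²|ψ|² dr = 1, i.e. A² = (45·π·a^7/2)^(−1).
In terms of u = r/a (A², 4π and the length scale all cancel between numerator and denominator), P = [∫_{0}^{2.5} u^6·e^(-2·u) du] / [∫_{0}^{∞} u^6·e^(-2·u) du].
An antiderivative of u^6·e^(-2·u) is -(4·u^6 + 12·u^5 + 30·u^4 + 60·u^3 + 90·u^2 + 90·u + 45)·e^(-2·u)/8; evaluating from 0 to 2.5 gives ≈ 1.3377, while the full integral is 45/8.
The region integral divided by the full integral gives P = 0.2378.

P ≈ 0.238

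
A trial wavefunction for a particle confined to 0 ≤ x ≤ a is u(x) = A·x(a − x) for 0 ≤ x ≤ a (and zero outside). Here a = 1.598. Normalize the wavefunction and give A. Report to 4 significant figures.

The normalization condition is ∫|u|² dx = 1 from 0 to a.
Expanding the polynomial and integrating term by term, with u = A·x(a − x), the integral evaluates to A²·[a^5/30].
So A² = (a^5/30)^(−1).
Plugging in a = 1.598 yields A = 1.6968.

A ≈ 1.697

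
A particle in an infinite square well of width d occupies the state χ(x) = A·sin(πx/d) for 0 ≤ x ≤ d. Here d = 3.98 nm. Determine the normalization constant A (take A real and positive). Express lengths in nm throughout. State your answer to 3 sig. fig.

A ≈ 0.709 nm^(-1/2)

The normalization condition is ∫|χ|² dx = 1 from 0 to d.
∫|χ|² dx = A²·(d/2).
With d = 3.98: A² = 0.5025 and A = 0.7089.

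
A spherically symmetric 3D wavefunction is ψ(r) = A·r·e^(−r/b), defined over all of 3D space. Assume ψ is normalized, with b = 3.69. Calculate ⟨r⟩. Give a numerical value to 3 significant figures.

⟨r⟩ = ∫ r |ψ|² 4πr² dr over the full domain.
Recall ∫₀^∞ r^m e^(−r/β) dr = m!·β^(m+1), evaluating both integrals, ⟨r⟩ = 5·b/2.
With b = 3.69, ⟨r⟩ = 9.225.

⟨r⟩ ≈ 9.23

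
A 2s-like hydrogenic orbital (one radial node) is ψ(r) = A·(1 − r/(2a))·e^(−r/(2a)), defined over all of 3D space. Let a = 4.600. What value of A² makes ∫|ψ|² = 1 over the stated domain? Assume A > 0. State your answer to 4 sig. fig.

A^2 ≈ 0.0004088

The normalization condition is ∫|ψ|² 4πr² dr = 1 from 0 to ∞.
The angular integral contributes 4π, leaving ∫₀^∞ r²|ψ|² dr.
∫|ψ|² 4πr² dr = A²·(8·π·a^3).
So A² = (8·π·a^3)^(−1).
With a = 4.600: A² = 0.00040878 and A = 0.020218.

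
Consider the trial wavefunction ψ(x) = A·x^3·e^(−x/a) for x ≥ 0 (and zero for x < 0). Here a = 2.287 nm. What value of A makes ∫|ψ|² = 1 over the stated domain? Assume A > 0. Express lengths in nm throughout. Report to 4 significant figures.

A ≈ 0.02331 nm^(-7/2)

We need A² ∫|f|² dx = 1, taking the integral from 0 to ∞.
Using ∫₀^∞ xⁿ e^(−αx) dx = n!/αⁿ⁺¹, the integral (without the A² prefactor) comes out to 45·a^7/8.
Plugging in a = 2.287 yields A = 0.023308.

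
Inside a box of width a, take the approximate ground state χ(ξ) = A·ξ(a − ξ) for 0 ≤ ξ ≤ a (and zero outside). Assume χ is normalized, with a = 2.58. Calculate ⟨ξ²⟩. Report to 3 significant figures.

The expectation value is the |χ|²-weighted average of ξ^2: ∫ ξ^2|χ|² dξ.
Expanding the polynomial and integrating term by term, evaluating both integrals, ⟨ξ²⟩ = 2·a^2/7.
Putting a = 2.58 gives 1.902.

⟨ξ^2⟩ ≈ 1.90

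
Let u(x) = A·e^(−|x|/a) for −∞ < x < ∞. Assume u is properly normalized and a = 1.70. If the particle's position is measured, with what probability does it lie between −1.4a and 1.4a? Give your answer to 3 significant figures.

|u|² is the probability density, so P = ∫_{−1.4a}^{1.4a} |u|² dx.
The normalization integral ∫|u|²dx over the whole domain equals a·A², and A² cancels in the ratio.
Both integrals are even about x = 0, so only the x ≥ 0 halves are needed (the factors of 2 cancel). In terms of t = x/a (A² and the length scale cancel between numerator and denominator), P = [∫_{0}^{1.4} e^(-2·t) dt] / [∫_{0}^{∞} e^(-2·t) dt].
With ∫ e^(-2·t) dt = -e^(-2·t)/2 + C, the region integral is 1/2 - e^(-14/5)/2 and the full one is 1/2.
This works out to P = 0.9392.

P ≈ 0.939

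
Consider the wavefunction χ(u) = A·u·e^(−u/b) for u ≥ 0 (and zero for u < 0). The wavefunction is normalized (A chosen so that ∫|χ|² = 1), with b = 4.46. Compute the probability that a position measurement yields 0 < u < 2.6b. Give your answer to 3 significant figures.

P ≈ 0.891

|χ|² is the probability density, so P = ∫_{0}^{2.6b} |χ|² du.
With A² fixed by ∫|χ|² = 1, i.e. A² = (b^3/4)^(−1), substitute and integrate.
In terms of t = u/b (A² and the length scale cancel between numerator and denominator), P = [∫_{0}^{2.6} t^2·e^(-2·t) dt] / [∫_{0}^{∞} t^2·e^(-2·t) dt].
Using ∫ t^2·e^(-2·t) dt = -(2·t^2 + 2·t + 1)·e^(-2·t)/4, the numerator is 1/4 - 493·e^(-26/5)/100 and the denominator is 1/4.
Evaluating gives P = 0.8912.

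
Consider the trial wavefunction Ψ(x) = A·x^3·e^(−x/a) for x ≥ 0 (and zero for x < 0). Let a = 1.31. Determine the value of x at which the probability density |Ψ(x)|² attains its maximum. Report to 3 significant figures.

x ≈ 3.93

The maximum of |Ψ(x)|² occurs where its derivative vanishes.
This gives x = 3·a.
With a = 1.31, the most probable position is 3.930.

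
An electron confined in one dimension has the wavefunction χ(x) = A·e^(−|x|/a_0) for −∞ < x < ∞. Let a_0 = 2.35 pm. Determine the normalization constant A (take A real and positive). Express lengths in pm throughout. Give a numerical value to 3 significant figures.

Require ∫ |χ|² dx = 1 over the whole domain.
The integral (without the A² prefactor) comes out to a_0.
Setting this equal to 1 gives A² = 1/(a_0).
With a_0 = 2.35: A² = 0.4255 and A = 0.6523.

A ≈ 0.652 pm^(-1/2)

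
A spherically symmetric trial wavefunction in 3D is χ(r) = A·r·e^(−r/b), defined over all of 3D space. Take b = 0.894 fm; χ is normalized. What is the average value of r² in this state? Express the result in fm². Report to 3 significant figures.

⟨r^2⟩ ≈ 5.99 fm^2

By definition ⟨r²⟩ = ∫ r^2 |χ(r)|² 4πr² dr.
Recall ∫₀^∞ r^m e^(−r/β) dr = m!·β^(m+1), evaluating both integrals, ⟨r²⟩ = 15·b^2/2.
Putting b = 0.894 gives 5.994.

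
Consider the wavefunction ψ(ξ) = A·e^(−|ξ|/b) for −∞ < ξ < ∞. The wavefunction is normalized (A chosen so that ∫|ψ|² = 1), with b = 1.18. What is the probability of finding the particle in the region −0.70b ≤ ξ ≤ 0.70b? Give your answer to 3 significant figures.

P ≈ 0.753

|ψ|² is the probability density, so P = ∫_{−0.70b}^{0.70b} |ψ|² dξ.
Since A² = 1/(b), this is the region integral divided by the full normalization integral.
Both integrals are even about ξ = 0, so only the ξ ≥ 0 halves are needed (the factors of 2 cancel). Let u = ξ/b; then A² and the length scale cancel, so P = ∫_{0}^{0.70} e^(-2·u) du ÷ ∫_{0}^{∞} e^(-2·u) du.
Using ∫ e^(-2·u) du = -e^(-2·u)/2, the numerator is 1/2 - e^(-7/5)/2 and the denominator is 1/2.
This works out to P = 0.7534.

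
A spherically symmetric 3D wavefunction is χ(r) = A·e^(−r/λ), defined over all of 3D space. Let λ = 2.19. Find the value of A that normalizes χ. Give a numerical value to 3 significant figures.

A ≈ 0.174

Normalization requires ∫|χ|² 4πr² dr = 1, integrated from 0 to ∞.
In 3D with spherical symmetry the volume element is 4πr² dr.
With χ = A·e^(−r/λ), the integral evaluates to A²·[π·λ^3].
Hence A² = 1/[π·λ^3].
Substituting λ = 2.19 gives A² = 0.03031, so A = 0.1741.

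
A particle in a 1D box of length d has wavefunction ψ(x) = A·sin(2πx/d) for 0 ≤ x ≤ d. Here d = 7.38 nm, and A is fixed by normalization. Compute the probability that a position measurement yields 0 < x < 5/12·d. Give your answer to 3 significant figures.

P ≈ 0.486

P = ∫_{0}^{5/12·d} |ψ(x)|² dx.
The normalization integral ∫|ψ|²dx over the whole domain equals d/2·A², and A² cancels in the ratio.
In terms of u = x/d (A² and the length scale cancel between numerator and denominator), P = [∫_{0}^{5/12} sin(2·π·u)^2 du] / [∫_{0}^{1} sin(2·π·u)^2 du].
With ∫ sin(2·π·u)^2 du = u/2 - sin(4·π·u)/(8·π) + C, the region integral is √(3)/(16·π) + 5/24 and the full one is 1/2.
Evaluating gives P = √(3)/(8·π) + 5/12.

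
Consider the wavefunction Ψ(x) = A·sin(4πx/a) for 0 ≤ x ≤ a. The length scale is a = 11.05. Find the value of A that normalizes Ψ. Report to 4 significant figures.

A ≈ 0.4254

The normalization condition is ∫|Ψ|² dx = 1 from 0 to a.
Carrying out the integral gives A² · a/2.
Setting this equal to 1 gives A² = 1/(a/2).
Plugging in a = 11.05 yields A = 0.42544.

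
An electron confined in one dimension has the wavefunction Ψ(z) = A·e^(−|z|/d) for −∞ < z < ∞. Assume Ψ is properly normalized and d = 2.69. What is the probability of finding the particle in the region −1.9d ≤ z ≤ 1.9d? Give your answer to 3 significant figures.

P ≈ 0.978

P = ∫_{−1.9d}^{1.9d} |Ψ(z)|² dz.
The normalization integral ∫|Ψ|²dz over the whole domain equals d·A², and A² cancels in the ratio.
Both integrals are even about z = 0, so only the z ≥ 0 halves are needed (the factors of 2 cancel). Substituting u = z/d, A² and the length scale cancel in the ratio: P = ∫_{0}^{1.9} e^(-2·u) du / ∫_{0}^{∞} e^(-2·u) du.
An antiderivative of e^(-2·u) is -e^(-2·u)/2; evaluating from 0 to 1.9 gives 1/2 - e^(-19/5)/2, while the full integral is 1/2.
This works out to P = 0.9776.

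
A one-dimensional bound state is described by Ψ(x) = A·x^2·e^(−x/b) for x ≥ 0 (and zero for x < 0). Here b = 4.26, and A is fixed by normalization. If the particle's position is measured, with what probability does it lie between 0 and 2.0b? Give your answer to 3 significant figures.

The probability is P = ∫ |Ψ|² dx over [0, 2.0b].
The normalization integral ∫|Ψ|²dx over the whole domain equals 3·b^5/4·A², and A² cancels in the ratio.
Let u = x/b; then A² and the length scale cancel, so P = ∫_{0}^{2.0} u^4·e^(-2·u) du ÷ ∫_{0}^{∞} u^4·e^(-2·u) du.
With ∫ u^4·e^(-2·u) du = -(u^4/2 + u^3 + 3·u^2/2 + 3·u/2 + 3/4)·e^(-2·u) + C, the region integral is 3/4 - 103·e^(-4)/4 and the full one is 3/4.
Taking the ratio, P = 0.3712.

P ≈ 0.371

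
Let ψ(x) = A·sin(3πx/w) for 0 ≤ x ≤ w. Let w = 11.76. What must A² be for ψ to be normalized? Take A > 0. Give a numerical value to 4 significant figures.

Require ∫ |ψ|² dx = 1 over the whole domain.
With ∫₀^w sin²(nπx/w) dx = w/2, ∫|ψ|² dx = A²·(w/2).
Hence A² = 1/[w/2].
Plugging in w = 11.76 yields A = 0.41239.

A^2 ≈ 0.1701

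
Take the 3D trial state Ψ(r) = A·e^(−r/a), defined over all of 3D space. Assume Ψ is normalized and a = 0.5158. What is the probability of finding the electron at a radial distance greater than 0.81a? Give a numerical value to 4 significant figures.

P ≈ 0.7782

Integrate the radial probability density 4πr²|Ψ|² over r > 0.81a.
The full normalization integral is A²·[π·a^3] = 1, fixing A².
In terms of u = r/a (A², 4π and the length scale all cancel between numerator and denominator), P = [∫_{0.81}^{∞} u^2·e^(-2·u) du] / [∫_{0}^{∞} u^2·e^(-2·u) du].
Using ∫ u^2·e^(-2·u) du = -(2·u^2 + 2·u + 1)·e^(-2·u)/4, the numerator is ≈ 0.194544 and the denominator is 1/4.
This evaluates to P = 0.77818.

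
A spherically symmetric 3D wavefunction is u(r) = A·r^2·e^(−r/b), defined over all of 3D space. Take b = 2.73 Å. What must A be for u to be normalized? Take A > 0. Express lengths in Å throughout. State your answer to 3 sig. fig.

Normalization requires ∫|u|² 4πr² dr = 1, integrated from 0 to ∞.
Recall ∫₀^∞ r^m e^(−r/β) dr = m!·β^(m+1), ∫|u|² 4πr² dr = A²·(45·π·b^7/2).
So A² = (45·π·b^7/2)^(−1).
Plugging in b = 2.73 yields A = 0.003538.

A ≈ 0.00354 Å^(-7/2)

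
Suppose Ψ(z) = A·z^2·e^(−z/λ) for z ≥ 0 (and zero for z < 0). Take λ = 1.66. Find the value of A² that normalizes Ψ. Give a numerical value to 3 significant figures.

A^2 ≈ 0.106

The normalization condition is ∫|Ψ|² dz = 1 from 0 to ∞.
With Ψ = A·z^2·e^(−z/λ), the integral evaluates to A²·[3·λ^5/4].
Plugging in λ = 1.66 yields A = 0.3252.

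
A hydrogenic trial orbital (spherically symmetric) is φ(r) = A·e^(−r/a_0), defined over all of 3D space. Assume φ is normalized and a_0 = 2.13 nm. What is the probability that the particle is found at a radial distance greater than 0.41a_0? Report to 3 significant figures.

P ≈ 0.950

With dV = 4πr²dr, the probability is ∫|φ|² dV over r > 0.41a_0.
A² is fixed by ∫₀^∞ 4πr²|φ|² dr = 1, i.e. A² = (π·a_0^3)^(−1).
Substituting u = r/a_0, A², 4π and the length scale all cancel in the ratio: P = ∫_{0.41}^{∞} u^2·e^(-2·u) du / ∫_{0}^{∞} u^2·e^(-2·u) du.
An antiderivative of u^2·e^(-2·u) is -(2·u^2 + 2·u + 1)·e^(-2·u)/4; evaluating from 0.41 to ∞ gives ≈ 0.23741, while the full integral is 1/4.
Taking the ratio yields P = 0.9497.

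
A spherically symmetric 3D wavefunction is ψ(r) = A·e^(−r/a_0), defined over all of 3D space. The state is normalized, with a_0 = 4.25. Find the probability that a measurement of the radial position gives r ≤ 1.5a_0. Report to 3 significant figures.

P ≈ 0.577

P = ∫ |ψ|² 4πr² dr over r ≤ 1.5a_0.
Normalization gives A² = 1/(π·a_0^3).
In terms of u = r/a_0 (A², 4π and the length scale all cancel between numerator and denominator), P = [∫_{0}^{1.5} u^2·e^(-2·u) du] / [∫_{0}^{∞} u^2·e^(-2·u) du].
With ∫ u^2·e^(-2·u) du = -(2·u^2 + 2·u + 1)·e^(-2·u)/4 + C, the region integral is 1/4 - 17·e^(-3)/8 and the full one is 1/4.
The region integral divided by the full integral gives P = 0.5768.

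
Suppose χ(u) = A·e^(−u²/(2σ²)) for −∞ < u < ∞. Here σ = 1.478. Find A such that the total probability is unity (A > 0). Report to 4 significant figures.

A ≈ 0.6178

Normalization requires ∫|χ|² du = 1, integrated from −∞ to ∞.
The integral (without the A² prefactor) comes out to √(π)·σ.
Hence A² = 1/[√(π)·σ].
With σ = 1.478: A² = 0.38173 and A = 0.61784.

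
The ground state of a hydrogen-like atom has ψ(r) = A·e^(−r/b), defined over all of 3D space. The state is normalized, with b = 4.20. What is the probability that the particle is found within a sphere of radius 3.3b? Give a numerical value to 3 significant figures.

P ≈ 0.960

P = ∫ |ψ|² 4πr² dr over r ≤ 3.3b.
The full normalization integral is A²·[π·b^3] = 1, fixing A².
In terms of u = r/b (A², 4π and the length scale all cancel between numerator and denominator), P = [∫_{0}^{3.3} u^2·e^(-2·u) du] / [∫_{0}^{∞} u^2·e^(-2·u) du].
Using ∫ u^2·e^(-2·u) du = -(2·u^2 + 2·u + 1)·e^(-2·u)/4, the numerator is 1/4 - 1469·e^(-33/5)/200 and the denominator is 1/4.
The region integral divided by the full integral gives P = 0.9600.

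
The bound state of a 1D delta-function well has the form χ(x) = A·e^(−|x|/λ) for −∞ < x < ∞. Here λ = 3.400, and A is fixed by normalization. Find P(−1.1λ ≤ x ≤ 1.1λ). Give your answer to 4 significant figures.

P = ∫_{−1.1λ}^{1.1λ} |χ(x)|² dx.
The normalization integral ∫|χ|²dx over the whole domain equals λ·A², and A² cancels in the ratio.
By symmetry take twice the x ≥ 0 contribution in numerator and denominator; the 2's cancel. Let u = x/λ; then A² and the length scale cancel, so P = ∫_{0}^{1.1} e^(-2·u) du ÷ ∫_{0}^{∞} e^(-2·u) du.
With ∫ e^(-2·u) du = -e^(-2·u)/2 + C, the region integral is 1/2 - e^(-11/5)/2 and the full one is 1/2.
This works out to P = 0.88920.

P ≈ 0.8892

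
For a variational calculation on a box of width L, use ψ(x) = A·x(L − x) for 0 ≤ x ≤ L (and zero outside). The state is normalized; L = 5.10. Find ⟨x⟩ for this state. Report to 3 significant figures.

⟨x⟩ ≈ 2.55

⟨x⟩ = ∫ x |ψ|² dx over the full domain.
Expanding the polynomial and integrating term by term, evaluating both integrals, ⟨x⟩ = L/2.
With L = 5.10, ⟨x⟩ = 2.550.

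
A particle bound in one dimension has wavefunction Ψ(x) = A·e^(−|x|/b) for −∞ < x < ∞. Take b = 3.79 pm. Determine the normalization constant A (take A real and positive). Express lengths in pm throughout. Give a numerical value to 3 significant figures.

A ≈ 0.514 pm^(-1/2)

The normalization condition is ∫|Ψ|² dx = 1 from −∞ to ∞.
With ∫₀^∞ x^0 e^(−αx) dx = 0!/α^1, carrying out the integral gives A² · b.
Hence A² = 1/[b].
Substituting b = 3.79 gives A² = 0.2639, so A = 0.5137.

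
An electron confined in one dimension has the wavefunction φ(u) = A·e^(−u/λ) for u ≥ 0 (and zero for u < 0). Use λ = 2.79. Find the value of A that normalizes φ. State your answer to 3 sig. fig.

A ≈ 0.847

The normalization condition is ∫|φ|² du = 1 from 0 to ∞.
Using ∫₀^∞ uⁿ e^(−αu) du = n!/αⁿ⁺¹, carrying out the integral gives A² · λ/2.
Setting this equal to 1 gives A² = 1/(λ/2).
With λ = 2.79: A² = 0.7168 and A = 0.8467.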